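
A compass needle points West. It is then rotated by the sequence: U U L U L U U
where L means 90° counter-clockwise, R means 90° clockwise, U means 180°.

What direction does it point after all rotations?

Answer: Final heading: West

Derivation:
Start: West
  U (U-turn (180°)) -> East
  U (U-turn (180°)) -> West
  L (left (90° counter-clockwise)) -> South
  U (U-turn (180°)) -> North
  L (left (90° counter-clockwise)) -> West
  U (U-turn (180°)) -> East
  U (U-turn (180°)) -> West
Final: West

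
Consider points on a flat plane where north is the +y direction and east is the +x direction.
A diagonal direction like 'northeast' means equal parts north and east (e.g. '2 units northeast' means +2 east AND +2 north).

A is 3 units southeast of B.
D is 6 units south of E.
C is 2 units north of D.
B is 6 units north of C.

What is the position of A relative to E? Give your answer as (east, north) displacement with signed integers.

Place E at the origin (east=0, north=0).
  D is 6 units south of E: delta (east=+0, north=-6); D at (east=0, north=-6).
  C is 2 units north of D: delta (east=+0, north=+2); C at (east=0, north=-4).
  B is 6 units north of C: delta (east=+0, north=+6); B at (east=0, north=2).
  A is 3 units southeast of B: delta (east=+3, north=-3); A at (east=3, north=-1).
Therefore A relative to E: (east=3, north=-1).

Answer: A is at (east=3, north=-1) relative to E.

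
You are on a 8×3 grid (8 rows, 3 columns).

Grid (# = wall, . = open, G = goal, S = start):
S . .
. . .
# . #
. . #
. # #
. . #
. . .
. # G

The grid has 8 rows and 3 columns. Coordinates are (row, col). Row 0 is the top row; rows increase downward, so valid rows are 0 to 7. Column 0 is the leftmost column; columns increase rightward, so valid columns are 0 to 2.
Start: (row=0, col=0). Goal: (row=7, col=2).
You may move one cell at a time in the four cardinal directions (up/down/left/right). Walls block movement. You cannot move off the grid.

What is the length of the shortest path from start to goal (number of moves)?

BFS from (row=0, col=0) until reaching (row=7, col=2):
  Distance 0: (row=0, col=0)
  Distance 1: (row=0, col=1), (row=1, col=0)
  Distance 2: (row=0, col=2), (row=1, col=1)
  Distance 3: (row=1, col=2), (row=2, col=1)
  Distance 4: (row=3, col=1)
  Distance 5: (row=3, col=0)
  Distance 6: (row=4, col=0)
  Distance 7: (row=5, col=0)
  Distance 8: (row=5, col=1), (row=6, col=0)
  Distance 9: (row=6, col=1), (row=7, col=0)
  Distance 10: (row=6, col=2)
  Distance 11: (row=7, col=2)  <- goal reached here
One shortest path (11 moves): (row=0, col=0) -> (row=0, col=1) -> (row=1, col=1) -> (row=2, col=1) -> (row=3, col=1) -> (row=3, col=0) -> (row=4, col=0) -> (row=5, col=0) -> (row=5, col=1) -> (row=6, col=1) -> (row=6, col=2) -> (row=7, col=2)

Answer: Shortest path length: 11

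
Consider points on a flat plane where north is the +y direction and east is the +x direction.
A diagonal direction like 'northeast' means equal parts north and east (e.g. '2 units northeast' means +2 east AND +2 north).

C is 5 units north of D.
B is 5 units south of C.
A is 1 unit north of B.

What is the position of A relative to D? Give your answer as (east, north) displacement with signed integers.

Answer: A is at (east=0, north=1) relative to D.

Derivation:
Place D at the origin (east=0, north=0).
  C is 5 units north of D: delta (east=+0, north=+5); C at (east=0, north=5).
  B is 5 units south of C: delta (east=+0, north=-5); B at (east=0, north=0).
  A is 1 unit north of B: delta (east=+0, north=+1); A at (east=0, north=1).
Therefore A relative to D: (east=0, north=1).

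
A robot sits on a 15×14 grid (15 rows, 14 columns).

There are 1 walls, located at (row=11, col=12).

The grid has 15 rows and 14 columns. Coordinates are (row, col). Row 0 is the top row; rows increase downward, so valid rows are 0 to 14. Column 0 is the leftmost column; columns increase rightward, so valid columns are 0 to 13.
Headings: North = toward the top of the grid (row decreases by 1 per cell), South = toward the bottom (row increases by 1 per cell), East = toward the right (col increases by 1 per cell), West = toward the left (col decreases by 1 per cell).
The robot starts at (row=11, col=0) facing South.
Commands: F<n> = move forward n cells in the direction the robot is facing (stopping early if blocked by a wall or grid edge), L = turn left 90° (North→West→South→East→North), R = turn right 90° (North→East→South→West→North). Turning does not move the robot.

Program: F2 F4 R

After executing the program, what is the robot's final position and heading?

Answer: Final position: (row=14, col=0), facing West

Derivation:
Start: (row=11, col=0), facing South
  F2: move forward 2, now at (row=13, col=0)
  F4: move forward 1/4 (blocked), now at (row=14, col=0)
  R: turn right, now facing West
Final: (row=14, col=0), facing West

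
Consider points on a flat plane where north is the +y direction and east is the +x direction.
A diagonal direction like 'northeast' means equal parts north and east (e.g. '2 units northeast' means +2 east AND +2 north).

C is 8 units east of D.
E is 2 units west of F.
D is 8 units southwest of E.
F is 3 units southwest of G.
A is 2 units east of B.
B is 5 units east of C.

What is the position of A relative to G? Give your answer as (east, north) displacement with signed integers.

Place G at the origin (east=0, north=0).
  F is 3 units southwest of G: delta (east=-3, north=-3); F at (east=-3, north=-3).
  E is 2 units west of F: delta (east=-2, north=+0); E at (east=-5, north=-3).
  D is 8 units southwest of E: delta (east=-8, north=-8); D at (east=-13, north=-11).
  C is 8 units east of D: delta (east=+8, north=+0); C at (east=-5, north=-11).
  B is 5 units east of C: delta (east=+5, north=+0); B at (east=0, north=-11).
  A is 2 units east of B: delta (east=+2, north=+0); A at (east=2, north=-11).
Therefore A relative to G: (east=2, north=-11).

Answer: A is at (east=2, north=-11) relative to G.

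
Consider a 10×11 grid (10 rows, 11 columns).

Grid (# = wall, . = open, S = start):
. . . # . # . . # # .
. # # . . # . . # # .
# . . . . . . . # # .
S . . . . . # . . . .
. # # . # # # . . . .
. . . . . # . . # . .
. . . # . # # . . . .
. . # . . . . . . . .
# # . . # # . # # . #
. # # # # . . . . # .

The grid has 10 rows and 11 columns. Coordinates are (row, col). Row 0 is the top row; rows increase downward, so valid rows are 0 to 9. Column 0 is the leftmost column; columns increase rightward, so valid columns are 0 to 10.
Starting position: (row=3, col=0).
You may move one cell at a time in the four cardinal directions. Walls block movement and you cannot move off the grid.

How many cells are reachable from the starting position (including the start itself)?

BFS flood-fill from (row=3, col=0):
  Distance 0: (row=3, col=0)
  Distance 1: (row=3, col=1), (row=4, col=0)
  Distance 2: (row=2, col=1), (row=3, col=2), (row=5, col=0)
  Distance 3: (row=2, col=2), (row=3, col=3), (row=5, col=1), (row=6, col=0)
  Distance 4: (row=2, col=3), (row=3, col=4), (row=4, col=3), (row=5, col=2), (row=6, col=1), (row=7, col=0)
  Distance 5: (row=1, col=3), (row=2, col=4), (row=3, col=5), (row=5, col=3), (row=6, col=2), (row=7, col=1)
  Distance 6: (row=1, col=4), (row=2, col=5), (row=5, col=4)
  Distance 7: (row=0, col=4), (row=2, col=6), (row=6, col=4)
  Distance 8: (row=1, col=6), (row=2, col=7), (row=7, col=4)
  Distance 9: (row=0, col=6), (row=1, col=7), (row=3, col=7), (row=7, col=3), (row=7, col=5)
  Distance 10: (row=0, col=7), (row=3, col=8), (row=4, col=7), (row=7, col=6), (row=8, col=3)
  Distance 11: (row=3, col=9), (row=4, col=8), (row=5, col=7), (row=7, col=7), (row=8, col=2), (row=8, col=6)
  Distance 12: (row=3, col=10), (row=4, col=9), (row=5, col=6), (row=6, col=7), (row=7, col=8), (row=9, col=6)
  Distance 13: (row=2, col=10), (row=4, col=10), (row=5, col=9), (row=6, col=8), (row=7, col=9), (row=9, col=5), (row=9, col=7)
  Distance 14: (row=1, col=10), (row=5, col=10), (row=6, col=9), (row=7, col=10), (row=8, col=9), (row=9, col=8)
  Distance 15: (row=0, col=10), (row=6, col=10)
Total reachable: 68 (grid has 74 open cells total)

Answer: Reachable cells: 68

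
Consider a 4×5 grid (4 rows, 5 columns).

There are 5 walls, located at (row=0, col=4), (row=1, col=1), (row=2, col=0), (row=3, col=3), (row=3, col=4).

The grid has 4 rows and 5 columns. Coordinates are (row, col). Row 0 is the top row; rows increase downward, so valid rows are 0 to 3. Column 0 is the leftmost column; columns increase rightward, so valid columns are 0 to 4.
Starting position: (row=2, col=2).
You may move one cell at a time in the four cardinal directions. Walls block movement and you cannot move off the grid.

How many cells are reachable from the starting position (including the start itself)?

BFS flood-fill from (row=2, col=2):
  Distance 0: (row=2, col=2)
  Distance 1: (row=1, col=2), (row=2, col=1), (row=2, col=3), (row=3, col=2)
  Distance 2: (row=0, col=2), (row=1, col=3), (row=2, col=4), (row=3, col=1)
  Distance 3: (row=0, col=1), (row=0, col=3), (row=1, col=4), (row=3, col=0)
  Distance 4: (row=0, col=0)
  Distance 5: (row=1, col=0)
Total reachable: 15 (grid has 15 open cells total)

Answer: Reachable cells: 15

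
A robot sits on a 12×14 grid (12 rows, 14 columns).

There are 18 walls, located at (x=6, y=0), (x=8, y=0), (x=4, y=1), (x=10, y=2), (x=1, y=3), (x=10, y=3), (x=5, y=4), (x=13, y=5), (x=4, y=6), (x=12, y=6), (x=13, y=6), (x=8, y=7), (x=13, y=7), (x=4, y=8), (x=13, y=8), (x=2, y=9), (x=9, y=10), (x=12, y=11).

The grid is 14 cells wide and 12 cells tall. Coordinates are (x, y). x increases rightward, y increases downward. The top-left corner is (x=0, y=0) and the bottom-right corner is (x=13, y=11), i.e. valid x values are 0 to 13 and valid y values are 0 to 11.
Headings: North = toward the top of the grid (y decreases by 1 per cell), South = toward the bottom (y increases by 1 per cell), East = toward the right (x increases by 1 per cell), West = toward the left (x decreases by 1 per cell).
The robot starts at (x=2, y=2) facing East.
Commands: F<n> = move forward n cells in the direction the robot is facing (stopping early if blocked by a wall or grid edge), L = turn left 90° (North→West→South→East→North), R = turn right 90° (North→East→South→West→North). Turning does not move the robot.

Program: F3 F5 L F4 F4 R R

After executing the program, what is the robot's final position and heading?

Start: (x=2, y=2), facing East
  F3: move forward 3, now at (x=5, y=2)
  F5: move forward 4/5 (blocked), now at (x=9, y=2)
  L: turn left, now facing North
  F4: move forward 2/4 (blocked), now at (x=9, y=0)
  F4: move forward 0/4 (blocked), now at (x=9, y=0)
  R: turn right, now facing East
  R: turn right, now facing South
Final: (x=9, y=0), facing South

Answer: Final position: (x=9, y=0), facing South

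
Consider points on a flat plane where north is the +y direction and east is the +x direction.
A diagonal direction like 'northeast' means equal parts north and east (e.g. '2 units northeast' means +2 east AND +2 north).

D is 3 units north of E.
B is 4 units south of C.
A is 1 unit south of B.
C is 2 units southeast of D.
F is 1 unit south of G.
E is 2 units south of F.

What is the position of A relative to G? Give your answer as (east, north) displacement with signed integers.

Place G at the origin (east=0, north=0).
  F is 1 unit south of G: delta (east=+0, north=-1); F at (east=0, north=-1).
  E is 2 units south of F: delta (east=+0, north=-2); E at (east=0, north=-3).
  D is 3 units north of E: delta (east=+0, north=+3); D at (east=0, north=0).
  C is 2 units southeast of D: delta (east=+2, north=-2); C at (east=2, north=-2).
  B is 4 units south of C: delta (east=+0, north=-4); B at (east=2, north=-6).
  A is 1 unit south of B: delta (east=+0, north=-1); A at (east=2, north=-7).
Therefore A relative to G: (east=2, north=-7).

Answer: A is at (east=2, north=-7) relative to G.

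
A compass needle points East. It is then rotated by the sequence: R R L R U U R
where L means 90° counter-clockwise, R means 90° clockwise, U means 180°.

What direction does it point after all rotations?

Start: East
  R (right (90° clockwise)) -> South
  R (right (90° clockwise)) -> West
  L (left (90° counter-clockwise)) -> South
  R (right (90° clockwise)) -> West
  U (U-turn (180°)) -> East
  U (U-turn (180°)) -> West
  R (right (90° clockwise)) -> North
Final: North

Answer: Final heading: North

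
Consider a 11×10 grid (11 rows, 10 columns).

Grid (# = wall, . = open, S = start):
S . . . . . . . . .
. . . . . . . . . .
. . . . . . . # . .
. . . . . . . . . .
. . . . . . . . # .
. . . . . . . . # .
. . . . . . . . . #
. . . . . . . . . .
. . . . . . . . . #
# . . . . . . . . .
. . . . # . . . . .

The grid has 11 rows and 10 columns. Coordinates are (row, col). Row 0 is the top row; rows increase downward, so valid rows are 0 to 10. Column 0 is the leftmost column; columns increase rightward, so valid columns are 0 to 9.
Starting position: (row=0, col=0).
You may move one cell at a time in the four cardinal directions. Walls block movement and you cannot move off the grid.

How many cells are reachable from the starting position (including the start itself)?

BFS flood-fill from (row=0, col=0):
  Distance 0: (row=0, col=0)
  Distance 1: (row=0, col=1), (row=1, col=0)
  Distance 2: (row=0, col=2), (row=1, col=1), (row=2, col=0)
  Distance 3: (row=0, col=3), (row=1, col=2), (row=2, col=1), (row=3, col=0)
  Distance 4: (row=0, col=4), (row=1, col=3), (row=2, col=2), (row=3, col=1), (row=4, col=0)
  Distance 5: (row=0, col=5), (row=1, col=4), (row=2, col=3), (row=3, col=2), (row=4, col=1), (row=5, col=0)
  Distance 6: (row=0, col=6), (row=1, col=5), (row=2, col=4), (row=3, col=3), (row=4, col=2), (row=5, col=1), (row=6, col=0)
  Distance 7: (row=0, col=7), (row=1, col=6), (row=2, col=5), (row=3, col=4), (row=4, col=3), (row=5, col=2), (row=6, col=1), (row=7, col=0)
  Distance 8: (row=0, col=8), (row=1, col=7), (row=2, col=6), (row=3, col=5), (row=4, col=4), (row=5, col=3), (row=6, col=2), (row=7, col=1), (row=8, col=0)
  Distance 9: (row=0, col=9), (row=1, col=8), (row=3, col=6), (row=4, col=5), (row=5, col=4), (row=6, col=3), (row=7, col=2), (row=8, col=1)
  Distance 10: (row=1, col=9), (row=2, col=8), (row=3, col=7), (row=4, col=6), (row=5, col=5), (row=6, col=4), (row=7, col=3), (row=8, col=2), (row=9, col=1)
  Distance 11: (row=2, col=9), (row=3, col=8), (row=4, col=7), (row=5, col=6), (row=6, col=5), (row=7, col=4), (row=8, col=3), (row=9, col=2), (row=10, col=1)
  Distance 12: (row=3, col=9), (row=5, col=7), (row=6, col=6), (row=7, col=5), (row=8, col=4), (row=9, col=3), (row=10, col=0), (row=10, col=2)
  Distance 13: (row=4, col=9), (row=6, col=7), (row=7, col=6), (row=8, col=5), (row=9, col=4), (row=10, col=3)
  Distance 14: (row=5, col=9), (row=6, col=8), (row=7, col=7), (row=8, col=6), (row=9, col=5)
  Distance 15: (row=7, col=8), (row=8, col=7), (row=9, col=6), (row=10, col=5)
  Distance 16: (row=7, col=9), (row=8, col=8), (row=9, col=7), (row=10, col=6)
  Distance 17: (row=9, col=8), (row=10, col=7)
  Distance 18: (row=9, col=9), (row=10, col=8)
  Distance 19: (row=10, col=9)
Total reachable: 103 (grid has 103 open cells total)

Answer: Reachable cells: 103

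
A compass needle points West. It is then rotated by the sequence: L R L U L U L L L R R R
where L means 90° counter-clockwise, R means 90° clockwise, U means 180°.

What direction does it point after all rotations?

Answer: Final heading: East

Derivation:
Start: West
  L (left (90° counter-clockwise)) -> South
  R (right (90° clockwise)) -> West
  L (left (90° counter-clockwise)) -> South
  U (U-turn (180°)) -> North
  L (left (90° counter-clockwise)) -> West
  U (U-turn (180°)) -> East
  L (left (90° counter-clockwise)) -> North
  L (left (90° counter-clockwise)) -> West
  L (left (90° counter-clockwise)) -> South
  R (right (90° clockwise)) -> West
  R (right (90° clockwise)) -> North
  R (right (90° clockwise)) -> East
Final: East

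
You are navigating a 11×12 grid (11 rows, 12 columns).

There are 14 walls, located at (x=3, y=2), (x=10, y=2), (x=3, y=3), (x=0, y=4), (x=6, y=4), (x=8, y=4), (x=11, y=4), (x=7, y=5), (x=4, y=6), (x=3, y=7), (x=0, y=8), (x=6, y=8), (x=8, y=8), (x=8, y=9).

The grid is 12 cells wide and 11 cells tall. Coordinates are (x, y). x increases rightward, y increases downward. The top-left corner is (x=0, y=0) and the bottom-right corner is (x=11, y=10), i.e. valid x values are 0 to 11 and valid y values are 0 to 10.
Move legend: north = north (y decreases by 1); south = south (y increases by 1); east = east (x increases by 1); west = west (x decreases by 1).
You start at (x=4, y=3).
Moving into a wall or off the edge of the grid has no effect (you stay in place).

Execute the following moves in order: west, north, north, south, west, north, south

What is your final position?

Start: (x=4, y=3)
  west (west): blocked, stay at (x=4, y=3)
  north (north): (x=4, y=3) -> (x=4, y=2)
  north (north): (x=4, y=2) -> (x=4, y=1)
  south (south): (x=4, y=1) -> (x=4, y=2)
  west (west): blocked, stay at (x=4, y=2)
  north (north): (x=4, y=2) -> (x=4, y=1)
  south (south): (x=4, y=1) -> (x=4, y=2)
Final: (x=4, y=2)

Answer: Final position: (x=4, y=2)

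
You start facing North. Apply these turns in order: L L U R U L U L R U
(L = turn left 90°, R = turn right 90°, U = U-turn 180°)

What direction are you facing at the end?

Start: North
  L (left (90° counter-clockwise)) -> West
  L (left (90° counter-clockwise)) -> South
  U (U-turn (180°)) -> North
  R (right (90° clockwise)) -> East
  U (U-turn (180°)) -> West
  L (left (90° counter-clockwise)) -> South
  U (U-turn (180°)) -> North
  L (left (90° counter-clockwise)) -> West
  R (right (90° clockwise)) -> North
  U (U-turn (180°)) -> South
Final: South

Answer: Final heading: South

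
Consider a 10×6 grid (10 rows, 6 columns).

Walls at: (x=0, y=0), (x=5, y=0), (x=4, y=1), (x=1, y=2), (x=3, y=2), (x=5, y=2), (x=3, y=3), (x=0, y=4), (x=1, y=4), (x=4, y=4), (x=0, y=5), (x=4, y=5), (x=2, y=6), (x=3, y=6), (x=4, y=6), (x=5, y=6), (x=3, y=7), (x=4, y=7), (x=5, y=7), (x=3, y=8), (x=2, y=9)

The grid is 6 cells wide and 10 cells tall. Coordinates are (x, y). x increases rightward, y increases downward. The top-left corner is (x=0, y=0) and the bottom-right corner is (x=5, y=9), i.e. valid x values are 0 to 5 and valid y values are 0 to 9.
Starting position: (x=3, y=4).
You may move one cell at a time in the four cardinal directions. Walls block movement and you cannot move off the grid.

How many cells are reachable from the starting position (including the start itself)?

Answer: Reachable cells: 28

Derivation:
BFS flood-fill from (x=3, y=4):
  Distance 0: (x=3, y=4)
  Distance 1: (x=2, y=4), (x=3, y=5)
  Distance 2: (x=2, y=3), (x=2, y=5)
  Distance 3: (x=2, y=2), (x=1, y=3), (x=1, y=5)
  Distance 4: (x=2, y=1), (x=0, y=3), (x=1, y=6)
  Distance 5: (x=2, y=0), (x=1, y=1), (x=3, y=1), (x=0, y=2), (x=0, y=6), (x=1, y=7)
  Distance 6: (x=1, y=0), (x=3, y=0), (x=0, y=1), (x=0, y=7), (x=2, y=7), (x=1, y=8)
  Distance 7: (x=4, y=0), (x=0, y=8), (x=2, y=8), (x=1, y=9)
  Distance 8: (x=0, y=9)
Total reachable: 28 (grid has 39 open cells total)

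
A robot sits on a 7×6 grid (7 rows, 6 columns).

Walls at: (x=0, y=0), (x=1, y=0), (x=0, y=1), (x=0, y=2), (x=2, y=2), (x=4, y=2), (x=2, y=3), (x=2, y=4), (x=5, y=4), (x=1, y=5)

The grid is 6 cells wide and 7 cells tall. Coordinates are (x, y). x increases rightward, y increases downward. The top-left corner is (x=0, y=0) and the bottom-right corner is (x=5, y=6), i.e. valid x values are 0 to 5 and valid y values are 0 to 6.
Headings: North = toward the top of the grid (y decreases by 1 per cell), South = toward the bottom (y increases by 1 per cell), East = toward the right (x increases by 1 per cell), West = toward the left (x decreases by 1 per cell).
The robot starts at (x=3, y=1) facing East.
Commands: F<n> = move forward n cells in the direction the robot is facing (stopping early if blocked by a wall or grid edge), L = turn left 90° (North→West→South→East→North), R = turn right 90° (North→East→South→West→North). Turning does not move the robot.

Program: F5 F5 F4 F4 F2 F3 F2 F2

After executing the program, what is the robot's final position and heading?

Answer: Final position: (x=5, y=1), facing East

Derivation:
Start: (x=3, y=1), facing East
  F5: move forward 2/5 (blocked), now at (x=5, y=1)
  F5: move forward 0/5 (blocked), now at (x=5, y=1)
  F4: move forward 0/4 (blocked), now at (x=5, y=1)
  F4: move forward 0/4 (blocked), now at (x=5, y=1)
  F2: move forward 0/2 (blocked), now at (x=5, y=1)
  F3: move forward 0/3 (blocked), now at (x=5, y=1)
  F2: move forward 0/2 (blocked), now at (x=5, y=1)
  F2: move forward 0/2 (blocked), now at (x=5, y=1)
Final: (x=5, y=1), facing East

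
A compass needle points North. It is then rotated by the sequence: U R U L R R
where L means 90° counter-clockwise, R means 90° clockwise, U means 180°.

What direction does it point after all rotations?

Answer: Final heading: South

Derivation:
Start: North
  U (U-turn (180°)) -> South
  R (right (90° clockwise)) -> West
  U (U-turn (180°)) -> East
  L (left (90° counter-clockwise)) -> North
  R (right (90° clockwise)) -> East
  R (right (90° clockwise)) -> South
Final: South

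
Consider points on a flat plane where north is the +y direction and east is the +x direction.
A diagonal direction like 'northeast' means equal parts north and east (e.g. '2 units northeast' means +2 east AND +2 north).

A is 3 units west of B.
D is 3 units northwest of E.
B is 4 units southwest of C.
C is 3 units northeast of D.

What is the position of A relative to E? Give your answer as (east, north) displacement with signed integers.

Answer: A is at (east=-7, north=2) relative to E.

Derivation:
Place E at the origin (east=0, north=0).
  D is 3 units northwest of E: delta (east=-3, north=+3); D at (east=-3, north=3).
  C is 3 units northeast of D: delta (east=+3, north=+3); C at (east=0, north=6).
  B is 4 units southwest of C: delta (east=-4, north=-4); B at (east=-4, north=2).
  A is 3 units west of B: delta (east=-3, north=+0); A at (east=-7, north=2).
Therefore A relative to E: (east=-7, north=2).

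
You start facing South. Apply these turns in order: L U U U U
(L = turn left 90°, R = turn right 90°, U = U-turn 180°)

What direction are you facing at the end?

Start: South
  L (left (90° counter-clockwise)) -> East
  U (U-turn (180°)) -> West
  U (U-turn (180°)) -> East
  U (U-turn (180°)) -> West
  U (U-turn (180°)) -> East
Final: East

Answer: Final heading: East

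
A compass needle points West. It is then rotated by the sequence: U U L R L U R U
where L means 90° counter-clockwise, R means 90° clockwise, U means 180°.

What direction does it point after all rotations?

Answer: Final heading: West

Derivation:
Start: West
  U (U-turn (180°)) -> East
  U (U-turn (180°)) -> West
  L (left (90° counter-clockwise)) -> South
  R (right (90° clockwise)) -> West
  L (left (90° counter-clockwise)) -> South
  U (U-turn (180°)) -> North
  R (right (90° clockwise)) -> East
  U (U-turn (180°)) -> West
Final: West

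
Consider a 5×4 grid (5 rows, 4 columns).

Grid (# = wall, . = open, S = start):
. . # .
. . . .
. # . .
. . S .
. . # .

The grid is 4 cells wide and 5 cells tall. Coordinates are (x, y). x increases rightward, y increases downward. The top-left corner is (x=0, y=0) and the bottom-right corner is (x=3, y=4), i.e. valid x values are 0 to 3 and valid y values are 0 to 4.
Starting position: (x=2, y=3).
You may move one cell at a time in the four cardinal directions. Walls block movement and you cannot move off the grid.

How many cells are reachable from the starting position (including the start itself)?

Answer: Reachable cells: 17

Derivation:
BFS flood-fill from (x=2, y=3):
  Distance 0: (x=2, y=3)
  Distance 1: (x=2, y=2), (x=1, y=3), (x=3, y=3)
  Distance 2: (x=2, y=1), (x=3, y=2), (x=0, y=3), (x=1, y=4), (x=3, y=4)
  Distance 3: (x=1, y=1), (x=3, y=1), (x=0, y=2), (x=0, y=4)
  Distance 4: (x=1, y=0), (x=3, y=0), (x=0, y=1)
  Distance 5: (x=0, y=0)
Total reachable: 17 (grid has 17 open cells total)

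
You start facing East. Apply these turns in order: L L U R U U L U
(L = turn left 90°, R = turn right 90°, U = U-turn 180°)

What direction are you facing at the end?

Answer: Final heading: West

Derivation:
Start: East
  L (left (90° counter-clockwise)) -> North
  L (left (90° counter-clockwise)) -> West
  U (U-turn (180°)) -> East
  R (right (90° clockwise)) -> South
  U (U-turn (180°)) -> North
  U (U-turn (180°)) -> South
  L (left (90° counter-clockwise)) -> East
  U (U-turn (180°)) -> West
Final: West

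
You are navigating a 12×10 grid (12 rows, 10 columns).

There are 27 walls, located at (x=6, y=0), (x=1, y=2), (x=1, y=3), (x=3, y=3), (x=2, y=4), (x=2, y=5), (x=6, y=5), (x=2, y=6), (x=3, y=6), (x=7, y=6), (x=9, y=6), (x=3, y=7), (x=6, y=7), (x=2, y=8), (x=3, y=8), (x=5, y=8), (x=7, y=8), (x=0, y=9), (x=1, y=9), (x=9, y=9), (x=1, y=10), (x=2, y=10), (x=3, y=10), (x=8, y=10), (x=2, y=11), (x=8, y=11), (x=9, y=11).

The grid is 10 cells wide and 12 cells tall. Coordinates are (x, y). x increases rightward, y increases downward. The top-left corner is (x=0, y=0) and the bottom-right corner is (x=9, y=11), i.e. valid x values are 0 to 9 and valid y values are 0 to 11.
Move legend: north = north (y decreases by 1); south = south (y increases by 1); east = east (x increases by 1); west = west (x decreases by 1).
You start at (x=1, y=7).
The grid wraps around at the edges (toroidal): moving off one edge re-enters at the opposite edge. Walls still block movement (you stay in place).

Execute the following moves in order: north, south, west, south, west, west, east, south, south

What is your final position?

Start: (x=1, y=7)
  north (north): (x=1, y=7) -> (x=1, y=6)
  south (south): (x=1, y=6) -> (x=1, y=7)
  west (west): (x=1, y=7) -> (x=0, y=7)
  south (south): (x=0, y=7) -> (x=0, y=8)
  west (west): (x=0, y=8) -> (x=9, y=8)
  west (west): (x=9, y=8) -> (x=8, y=8)
  east (east): (x=8, y=8) -> (x=9, y=8)
  south (south): blocked, stay at (x=9, y=8)
  south (south): blocked, stay at (x=9, y=8)
Final: (x=9, y=8)

Answer: Final position: (x=9, y=8)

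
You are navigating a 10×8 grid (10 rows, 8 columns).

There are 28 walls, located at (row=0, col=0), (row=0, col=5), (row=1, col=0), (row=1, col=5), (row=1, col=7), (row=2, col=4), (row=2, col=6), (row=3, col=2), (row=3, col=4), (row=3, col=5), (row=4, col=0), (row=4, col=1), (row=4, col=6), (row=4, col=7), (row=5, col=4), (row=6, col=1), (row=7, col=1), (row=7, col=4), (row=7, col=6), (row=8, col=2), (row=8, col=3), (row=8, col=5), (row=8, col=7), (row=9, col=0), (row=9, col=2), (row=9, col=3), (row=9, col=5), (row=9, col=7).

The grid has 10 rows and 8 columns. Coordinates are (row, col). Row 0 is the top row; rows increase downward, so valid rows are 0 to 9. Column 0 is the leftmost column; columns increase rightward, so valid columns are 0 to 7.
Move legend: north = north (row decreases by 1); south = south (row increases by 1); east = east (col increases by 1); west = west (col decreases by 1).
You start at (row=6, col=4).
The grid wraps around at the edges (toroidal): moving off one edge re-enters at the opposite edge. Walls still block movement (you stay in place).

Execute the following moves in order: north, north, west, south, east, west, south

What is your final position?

Answer: Final position: (row=7, col=2)

Derivation:
Start: (row=6, col=4)
  north (north): blocked, stay at (row=6, col=4)
  north (north): blocked, stay at (row=6, col=4)
  west (west): (row=6, col=4) -> (row=6, col=3)
  south (south): (row=6, col=3) -> (row=7, col=3)
  east (east): blocked, stay at (row=7, col=3)
  west (west): (row=7, col=3) -> (row=7, col=2)
  south (south): blocked, stay at (row=7, col=2)
Final: (row=7, col=2)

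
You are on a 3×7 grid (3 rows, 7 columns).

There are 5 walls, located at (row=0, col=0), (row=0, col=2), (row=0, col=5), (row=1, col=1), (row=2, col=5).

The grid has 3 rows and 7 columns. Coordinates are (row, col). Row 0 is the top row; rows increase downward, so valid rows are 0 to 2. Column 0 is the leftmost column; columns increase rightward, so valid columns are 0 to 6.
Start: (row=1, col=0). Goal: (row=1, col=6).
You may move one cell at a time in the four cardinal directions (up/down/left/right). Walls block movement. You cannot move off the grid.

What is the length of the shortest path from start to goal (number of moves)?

Answer: Shortest path length: 8

Derivation:
BFS from (row=1, col=0) until reaching (row=1, col=6):
  Distance 0: (row=1, col=0)
  Distance 1: (row=2, col=0)
  Distance 2: (row=2, col=1)
  Distance 3: (row=2, col=2)
  Distance 4: (row=1, col=2), (row=2, col=3)
  Distance 5: (row=1, col=3), (row=2, col=4)
  Distance 6: (row=0, col=3), (row=1, col=4)
  Distance 7: (row=0, col=4), (row=1, col=5)
  Distance 8: (row=1, col=6)  <- goal reached here
One shortest path (8 moves): (row=1, col=0) -> (row=2, col=0) -> (row=2, col=1) -> (row=2, col=2) -> (row=2, col=3) -> (row=2, col=4) -> (row=1, col=4) -> (row=1, col=5) -> (row=1, col=6)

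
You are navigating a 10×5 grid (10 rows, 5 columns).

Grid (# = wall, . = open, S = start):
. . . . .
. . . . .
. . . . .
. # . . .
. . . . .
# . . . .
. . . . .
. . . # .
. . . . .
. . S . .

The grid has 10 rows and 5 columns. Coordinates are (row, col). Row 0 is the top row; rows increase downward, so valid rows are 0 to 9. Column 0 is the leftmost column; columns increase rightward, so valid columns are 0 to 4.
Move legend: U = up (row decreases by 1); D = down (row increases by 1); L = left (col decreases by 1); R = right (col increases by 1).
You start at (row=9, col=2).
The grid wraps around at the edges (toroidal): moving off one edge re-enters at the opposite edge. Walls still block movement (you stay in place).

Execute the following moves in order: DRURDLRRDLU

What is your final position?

Answer: Final position: (row=0, col=4)

Derivation:
Start: (row=9, col=2)
  D (down): (row=9, col=2) -> (row=0, col=2)
  R (right): (row=0, col=2) -> (row=0, col=3)
  U (up): (row=0, col=3) -> (row=9, col=3)
  R (right): (row=9, col=3) -> (row=9, col=4)
  D (down): (row=9, col=4) -> (row=0, col=4)
  L (left): (row=0, col=4) -> (row=0, col=3)
  R (right): (row=0, col=3) -> (row=0, col=4)
  R (right): (row=0, col=4) -> (row=0, col=0)
  D (down): (row=0, col=0) -> (row=1, col=0)
  L (left): (row=1, col=0) -> (row=1, col=4)
  U (up): (row=1, col=4) -> (row=0, col=4)
Final: (row=0, col=4)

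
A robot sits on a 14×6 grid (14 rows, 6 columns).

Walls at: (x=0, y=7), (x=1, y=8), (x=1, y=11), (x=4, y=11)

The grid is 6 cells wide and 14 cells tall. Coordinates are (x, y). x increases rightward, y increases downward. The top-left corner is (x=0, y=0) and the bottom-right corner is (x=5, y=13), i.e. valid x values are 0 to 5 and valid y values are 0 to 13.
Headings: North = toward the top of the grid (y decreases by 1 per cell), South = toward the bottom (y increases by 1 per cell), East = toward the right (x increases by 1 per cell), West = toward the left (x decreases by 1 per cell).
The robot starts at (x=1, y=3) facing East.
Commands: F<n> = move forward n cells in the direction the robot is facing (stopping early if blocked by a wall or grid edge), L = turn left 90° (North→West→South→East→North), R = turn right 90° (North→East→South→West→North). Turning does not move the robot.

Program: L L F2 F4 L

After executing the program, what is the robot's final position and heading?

Answer: Final position: (x=0, y=3), facing South

Derivation:
Start: (x=1, y=3), facing East
  L: turn left, now facing North
  L: turn left, now facing West
  F2: move forward 1/2 (blocked), now at (x=0, y=3)
  F4: move forward 0/4 (blocked), now at (x=0, y=3)
  L: turn left, now facing South
Final: (x=0, y=3), facing South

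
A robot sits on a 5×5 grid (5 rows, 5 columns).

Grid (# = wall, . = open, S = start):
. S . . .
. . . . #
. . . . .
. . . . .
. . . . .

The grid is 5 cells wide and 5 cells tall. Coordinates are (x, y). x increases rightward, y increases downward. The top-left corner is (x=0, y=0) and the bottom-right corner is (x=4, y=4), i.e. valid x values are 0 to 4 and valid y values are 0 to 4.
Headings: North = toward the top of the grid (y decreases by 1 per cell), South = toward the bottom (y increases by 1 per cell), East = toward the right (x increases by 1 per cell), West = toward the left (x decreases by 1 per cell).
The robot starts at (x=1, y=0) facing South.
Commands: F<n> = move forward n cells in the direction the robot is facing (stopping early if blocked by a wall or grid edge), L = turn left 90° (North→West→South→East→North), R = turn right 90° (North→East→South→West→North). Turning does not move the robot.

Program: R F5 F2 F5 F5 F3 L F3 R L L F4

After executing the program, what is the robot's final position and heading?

Answer: Final position: (x=4, y=3), facing East

Derivation:
Start: (x=1, y=0), facing South
  R: turn right, now facing West
  F5: move forward 1/5 (blocked), now at (x=0, y=0)
  F2: move forward 0/2 (blocked), now at (x=0, y=0)
  F5: move forward 0/5 (blocked), now at (x=0, y=0)
  F5: move forward 0/5 (blocked), now at (x=0, y=0)
  F3: move forward 0/3 (blocked), now at (x=0, y=0)
  L: turn left, now facing South
  F3: move forward 3, now at (x=0, y=3)
  R: turn right, now facing West
  L: turn left, now facing South
  L: turn left, now facing East
  F4: move forward 4, now at (x=4, y=3)
Final: (x=4, y=3), facing East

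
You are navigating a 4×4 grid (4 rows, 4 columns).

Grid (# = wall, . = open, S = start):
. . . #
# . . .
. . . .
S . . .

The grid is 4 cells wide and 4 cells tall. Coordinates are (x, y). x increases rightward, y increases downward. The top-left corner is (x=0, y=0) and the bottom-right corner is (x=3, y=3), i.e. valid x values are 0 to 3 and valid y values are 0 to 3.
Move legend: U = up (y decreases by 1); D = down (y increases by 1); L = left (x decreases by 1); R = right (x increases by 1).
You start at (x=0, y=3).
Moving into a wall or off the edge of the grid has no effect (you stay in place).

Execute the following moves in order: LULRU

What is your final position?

Answer: Final position: (x=1, y=1)

Derivation:
Start: (x=0, y=3)
  L (left): blocked, stay at (x=0, y=3)
  U (up): (x=0, y=3) -> (x=0, y=2)
  L (left): blocked, stay at (x=0, y=2)
  R (right): (x=0, y=2) -> (x=1, y=2)
  U (up): (x=1, y=2) -> (x=1, y=1)
Final: (x=1, y=1)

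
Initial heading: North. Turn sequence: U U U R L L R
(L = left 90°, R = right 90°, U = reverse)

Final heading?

Answer: Final heading: South

Derivation:
Start: North
  U (U-turn (180°)) -> South
  U (U-turn (180°)) -> North
  U (U-turn (180°)) -> South
  R (right (90° clockwise)) -> West
  L (left (90° counter-clockwise)) -> South
  L (left (90° counter-clockwise)) -> East
  R (right (90° clockwise)) -> South
Final: South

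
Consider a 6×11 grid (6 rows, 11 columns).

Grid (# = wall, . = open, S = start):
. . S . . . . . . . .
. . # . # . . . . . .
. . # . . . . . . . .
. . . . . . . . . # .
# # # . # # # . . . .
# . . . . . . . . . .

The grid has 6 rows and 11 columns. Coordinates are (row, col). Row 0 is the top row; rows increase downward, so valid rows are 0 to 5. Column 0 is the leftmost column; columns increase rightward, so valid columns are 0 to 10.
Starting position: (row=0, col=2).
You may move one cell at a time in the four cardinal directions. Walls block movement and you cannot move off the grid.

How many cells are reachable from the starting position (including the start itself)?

BFS flood-fill from (row=0, col=2):
  Distance 0: (row=0, col=2)
  Distance 1: (row=0, col=1), (row=0, col=3)
  Distance 2: (row=0, col=0), (row=0, col=4), (row=1, col=1), (row=1, col=3)
  Distance 3: (row=0, col=5), (row=1, col=0), (row=2, col=1), (row=2, col=3)
  Distance 4: (row=0, col=6), (row=1, col=5), (row=2, col=0), (row=2, col=4), (row=3, col=1), (row=3, col=3)
  Distance 5: (row=0, col=7), (row=1, col=6), (row=2, col=5), (row=3, col=0), (row=3, col=2), (row=3, col=4), (row=4, col=3)
  Distance 6: (row=0, col=8), (row=1, col=7), (row=2, col=6), (row=3, col=5), (row=5, col=3)
  Distance 7: (row=0, col=9), (row=1, col=8), (row=2, col=7), (row=3, col=6), (row=5, col=2), (row=5, col=4)
  Distance 8: (row=0, col=10), (row=1, col=9), (row=2, col=8), (row=3, col=7), (row=5, col=1), (row=5, col=5)
  Distance 9: (row=1, col=10), (row=2, col=9), (row=3, col=8), (row=4, col=7), (row=5, col=6)
  Distance 10: (row=2, col=10), (row=4, col=8), (row=5, col=7)
  Distance 11: (row=3, col=10), (row=4, col=9), (row=5, col=8)
  Distance 12: (row=4, col=10), (row=5, col=9)
  Distance 13: (row=5, col=10)
Total reachable: 55 (grid has 55 open cells total)

Answer: Reachable cells: 55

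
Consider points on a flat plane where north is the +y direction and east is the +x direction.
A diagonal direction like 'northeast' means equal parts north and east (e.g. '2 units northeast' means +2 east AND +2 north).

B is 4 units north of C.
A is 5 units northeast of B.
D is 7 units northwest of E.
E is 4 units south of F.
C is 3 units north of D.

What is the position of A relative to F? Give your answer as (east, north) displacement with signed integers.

Answer: A is at (east=-2, north=15) relative to F.

Derivation:
Place F at the origin (east=0, north=0).
  E is 4 units south of F: delta (east=+0, north=-4); E at (east=0, north=-4).
  D is 7 units northwest of E: delta (east=-7, north=+7); D at (east=-7, north=3).
  C is 3 units north of D: delta (east=+0, north=+3); C at (east=-7, north=6).
  B is 4 units north of C: delta (east=+0, north=+4); B at (east=-7, north=10).
  A is 5 units northeast of B: delta (east=+5, north=+5); A at (east=-2, north=15).
Therefore A relative to F: (east=-2, north=15).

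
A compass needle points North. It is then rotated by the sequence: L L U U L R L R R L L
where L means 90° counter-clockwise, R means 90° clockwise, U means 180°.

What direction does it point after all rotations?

Start: North
  L (left (90° counter-clockwise)) -> West
  L (left (90° counter-clockwise)) -> South
  U (U-turn (180°)) -> North
  U (U-turn (180°)) -> South
  L (left (90° counter-clockwise)) -> East
  R (right (90° clockwise)) -> South
  L (left (90° counter-clockwise)) -> East
  R (right (90° clockwise)) -> South
  R (right (90° clockwise)) -> West
  L (left (90° counter-clockwise)) -> South
  L (left (90° counter-clockwise)) -> East
Final: East

Answer: Final heading: East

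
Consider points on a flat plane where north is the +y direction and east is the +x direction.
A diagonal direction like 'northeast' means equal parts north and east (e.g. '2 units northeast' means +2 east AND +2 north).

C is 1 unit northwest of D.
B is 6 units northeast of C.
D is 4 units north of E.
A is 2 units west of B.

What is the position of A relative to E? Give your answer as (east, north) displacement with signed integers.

Place E at the origin (east=0, north=0).
  D is 4 units north of E: delta (east=+0, north=+4); D at (east=0, north=4).
  C is 1 unit northwest of D: delta (east=-1, north=+1); C at (east=-1, north=5).
  B is 6 units northeast of C: delta (east=+6, north=+6); B at (east=5, north=11).
  A is 2 units west of B: delta (east=-2, north=+0); A at (east=3, north=11).
Therefore A relative to E: (east=3, north=11).

Answer: A is at (east=3, north=11) relative to E.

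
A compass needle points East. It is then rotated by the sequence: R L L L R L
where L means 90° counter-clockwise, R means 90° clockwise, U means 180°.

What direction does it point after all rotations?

Start: East
  R (right (90° clockwise)) -> South
  L (left (90° counter-clockwise)) -> East
  L (left (90° counter-clockwise)) -> North
  L (left (90° counter-clockwise)) -> West
  R (right (90° clockwise)) -> North
  L (left (90° counter-clockwise)) -> West
Final: West

Answer: Final heading: West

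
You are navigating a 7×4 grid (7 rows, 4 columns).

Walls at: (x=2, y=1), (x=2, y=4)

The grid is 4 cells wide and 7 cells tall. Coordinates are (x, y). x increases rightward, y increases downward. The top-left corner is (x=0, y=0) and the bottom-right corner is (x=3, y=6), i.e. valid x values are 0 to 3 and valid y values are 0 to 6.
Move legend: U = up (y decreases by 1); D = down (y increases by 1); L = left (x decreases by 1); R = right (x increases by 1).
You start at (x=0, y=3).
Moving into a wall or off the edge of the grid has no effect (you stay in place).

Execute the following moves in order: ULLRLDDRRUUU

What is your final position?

Answer: Final position: (x=1, y=1)

Derivation:
Start: (x=0, y=3)
  U (up): (x=0, y=3) -> (x=0, y=2)
  L (left): blocked, stay at (x=0, y=2)
  L (left): blocked, stay at (x=0, y=2)
  R (right): (x=0, y=2) -> (x=1, y=2)
  L (left): (x=1, y=2) -> (x=0, y=2)
  D (down): (x=0, y=2) -> (x=0, y=3)
  D (down): (x=0, y=3) -> (x=0, y=4)
  R (right): (x=0, y=4) -> (x=1, y=4)
  R (right): blocked, stay at (x=1, y=4)
  U (up): (x=1, y=4) -> (x=1, y=3)
  U (up): (x=1, y=3) -> (x=1, y=2)
  U (up): (x=1, y=2) -> (x=1, y=1)
Final: (x=1, y=1)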